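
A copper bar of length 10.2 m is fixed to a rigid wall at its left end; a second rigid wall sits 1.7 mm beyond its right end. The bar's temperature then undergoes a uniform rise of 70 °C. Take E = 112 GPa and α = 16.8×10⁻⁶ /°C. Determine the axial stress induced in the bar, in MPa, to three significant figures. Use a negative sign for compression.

Free thermal expansion αLΔT = 16.8e-6 · 10200 · 70 = 12 mm.
The walls engage after the gap closes; constrained expansion = 12 − 1.7 = 10.3 mm.
The walls impose strain ε = −(10.3)/10200 = -1.0093e-03; σ = Eε = 112000 · -1.0093e-03 = -113 MPa.

-113 MPa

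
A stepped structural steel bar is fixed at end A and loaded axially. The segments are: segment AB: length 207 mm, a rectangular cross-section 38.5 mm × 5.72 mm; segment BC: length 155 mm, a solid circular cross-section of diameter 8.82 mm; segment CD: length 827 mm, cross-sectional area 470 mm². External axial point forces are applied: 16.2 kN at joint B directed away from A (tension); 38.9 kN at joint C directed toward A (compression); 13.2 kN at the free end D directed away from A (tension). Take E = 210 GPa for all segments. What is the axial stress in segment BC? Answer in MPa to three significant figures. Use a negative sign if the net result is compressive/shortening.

Internal axial forces (sectioning from the free end, tension +): N_CD = 13.2 kN, N_BC = -25.7 kN, N_AB = -9.5 kN.
A_BC = 61.1 mm².
σ_BC = N_BC/A_BC = -25700/61.1 = -420.6 MPa.

-421 MPa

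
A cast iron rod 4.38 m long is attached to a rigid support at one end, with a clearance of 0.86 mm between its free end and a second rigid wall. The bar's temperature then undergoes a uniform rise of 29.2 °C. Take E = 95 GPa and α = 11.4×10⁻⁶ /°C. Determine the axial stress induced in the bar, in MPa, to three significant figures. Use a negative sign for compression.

-13.0 MPa

Free thermal expansion αLΔT = 11.4e-6 · 4380 · 29.2 = 1.458 mm.
The walls engage after the gap closes; constrained expansion = 1.458 − 0.86 = 0.598 mm.
The walls impose strain ε = −(0.598)/4380 = -1.3653e-04; σ = Eε = 95000 · -1.3653e-04 = -12.97 MPa.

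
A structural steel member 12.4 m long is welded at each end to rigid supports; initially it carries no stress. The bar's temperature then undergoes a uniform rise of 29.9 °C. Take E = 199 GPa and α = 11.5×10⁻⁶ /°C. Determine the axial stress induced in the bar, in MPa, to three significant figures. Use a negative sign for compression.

-68.4 MPa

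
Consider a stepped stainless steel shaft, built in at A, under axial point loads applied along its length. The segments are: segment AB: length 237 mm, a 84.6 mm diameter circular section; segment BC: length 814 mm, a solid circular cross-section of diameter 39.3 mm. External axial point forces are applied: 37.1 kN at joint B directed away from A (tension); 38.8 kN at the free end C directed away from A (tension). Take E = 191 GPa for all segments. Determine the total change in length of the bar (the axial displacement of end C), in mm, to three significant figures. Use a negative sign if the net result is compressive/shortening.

Internal axial forces (sectioning from the free end, tension +): N_BC = 38.8 kN, N_AB = 75.9 kN.
A_AB = 5621 mm².
A_BC = 1213 mm².
δ_AB = 75900·237/(5621·191000) = 0.01675 mm
δ_BC = 38800·814/(1213·191000) = 0.1363 mm
δ = Σδ_i = 0.1531 mm.

0.153 mm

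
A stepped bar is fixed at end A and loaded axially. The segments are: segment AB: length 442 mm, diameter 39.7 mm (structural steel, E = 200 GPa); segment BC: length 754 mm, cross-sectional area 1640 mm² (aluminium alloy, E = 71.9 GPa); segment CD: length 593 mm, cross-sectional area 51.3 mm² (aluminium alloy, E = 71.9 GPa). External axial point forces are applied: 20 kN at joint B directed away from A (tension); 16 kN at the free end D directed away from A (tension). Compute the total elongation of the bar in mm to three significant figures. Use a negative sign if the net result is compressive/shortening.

2.74 mm

Internal axial forces (sectioning from the free end, tension +): N_CD = 16 kN, N_BC = 16 kN, N_AB = 36 kN.
A_AB = 1238 mm².
δ_AB = 36000·442/(1238·200000) = 0.06427 mm
δ_BC = 16000·754/(1640·71900) = 0.1023 mm
δ_CD = 16000·593/(51.3·71900) = 2.572 mm
δ = Σδ_i = 2.739 mm.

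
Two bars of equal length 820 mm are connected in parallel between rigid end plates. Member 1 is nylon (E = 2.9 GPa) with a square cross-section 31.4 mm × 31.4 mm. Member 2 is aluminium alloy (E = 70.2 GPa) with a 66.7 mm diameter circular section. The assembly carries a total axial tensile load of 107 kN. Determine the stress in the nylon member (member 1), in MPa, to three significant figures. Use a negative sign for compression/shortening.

A_1 = 986 mm².
A_2 = 3494 mm².
Equal strain + equilibrium ⇒ each member carries load in proportion to AE: A₁E₁ = 2859000 N, A₂E₂ = 245300000 N, ΣAE = 248100000 N.
σ₁ = P·E₁/ΣAE = 107000·2900/248100000 = 1.25 MPa.

1.25 MPa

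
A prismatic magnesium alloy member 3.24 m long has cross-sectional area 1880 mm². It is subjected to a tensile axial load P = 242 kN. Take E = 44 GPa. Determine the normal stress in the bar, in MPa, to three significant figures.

σ = N/A = 242000/1880 = 128.7 MPa.

129 MPa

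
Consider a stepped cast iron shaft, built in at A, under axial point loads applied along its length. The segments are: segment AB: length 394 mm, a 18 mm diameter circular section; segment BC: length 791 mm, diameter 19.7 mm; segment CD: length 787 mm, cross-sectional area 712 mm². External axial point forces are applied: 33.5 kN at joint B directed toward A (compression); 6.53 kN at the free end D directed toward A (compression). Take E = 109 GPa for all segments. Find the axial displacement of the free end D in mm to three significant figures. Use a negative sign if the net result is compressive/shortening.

-0.790 mm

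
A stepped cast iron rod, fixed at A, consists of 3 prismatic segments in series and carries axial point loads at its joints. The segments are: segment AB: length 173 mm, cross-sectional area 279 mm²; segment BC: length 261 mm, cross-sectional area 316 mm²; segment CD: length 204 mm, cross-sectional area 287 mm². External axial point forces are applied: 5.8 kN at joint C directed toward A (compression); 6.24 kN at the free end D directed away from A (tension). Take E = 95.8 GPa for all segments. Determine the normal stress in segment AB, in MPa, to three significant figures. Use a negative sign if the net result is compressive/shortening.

Internal axial forces (sectioning from the free end, tension +): N_CD = 6.24 kN, N_BC = 0.44 kN, N_AB = 0.44 kN.
σ_AB = N_AB/A_AB = 440/279 = 1.577 MPa.

1.58 MPa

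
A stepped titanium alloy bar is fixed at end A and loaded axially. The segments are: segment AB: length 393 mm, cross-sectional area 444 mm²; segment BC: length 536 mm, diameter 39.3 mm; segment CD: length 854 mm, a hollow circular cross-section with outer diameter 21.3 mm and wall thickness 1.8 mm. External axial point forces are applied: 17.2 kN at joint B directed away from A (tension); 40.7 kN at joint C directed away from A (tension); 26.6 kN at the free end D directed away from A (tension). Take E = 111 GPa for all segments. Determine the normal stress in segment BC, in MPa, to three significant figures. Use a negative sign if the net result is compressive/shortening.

55.5 MPa

Internal axial forces (sectioning from the free end, tension +): N_CD = 26.6 kN, N_BC = 67.3 kN, N_AB = 84.5 kN.
A_BC = 1213 mm².
σ_BC = N_BC/A_BC = 67300/1213 = 55.48 MPa.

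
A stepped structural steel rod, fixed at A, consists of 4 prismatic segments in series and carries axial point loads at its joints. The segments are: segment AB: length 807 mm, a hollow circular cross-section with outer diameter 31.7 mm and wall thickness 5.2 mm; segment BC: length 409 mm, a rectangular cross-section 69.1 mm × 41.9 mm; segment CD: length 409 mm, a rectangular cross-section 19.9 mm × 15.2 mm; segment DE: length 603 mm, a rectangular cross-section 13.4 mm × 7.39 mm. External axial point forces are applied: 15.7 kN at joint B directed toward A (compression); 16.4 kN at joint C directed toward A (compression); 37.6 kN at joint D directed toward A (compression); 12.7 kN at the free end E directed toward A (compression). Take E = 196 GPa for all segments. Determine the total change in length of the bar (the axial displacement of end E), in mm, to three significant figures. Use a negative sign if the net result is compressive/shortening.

Internal axial forces (sectioning from the free end, tension +): N_DE = -12.7 kN, N_CD = -50.3 kN, N_BC = -66.7 kN, N_AB = -82.4 kN.
A_AB = 432.9 mm².
A_BC = 2895 mm².
A_CD = 302.5 mm².
A_DE = 99.03 mm².
δ_AB = -82400·807/(432.9·196000) = -0.7837 mm
δ_BC = -66700·409/(2895·196000) = -0.04807 mm
δ_CD = -50300·409/(302.5·196000) = -0.347 mm
δ_DE = -12700·603/(99.03·196000) = -0.3946 mm
δ = Σδ_i = -1.573 mm.

-1.57 mm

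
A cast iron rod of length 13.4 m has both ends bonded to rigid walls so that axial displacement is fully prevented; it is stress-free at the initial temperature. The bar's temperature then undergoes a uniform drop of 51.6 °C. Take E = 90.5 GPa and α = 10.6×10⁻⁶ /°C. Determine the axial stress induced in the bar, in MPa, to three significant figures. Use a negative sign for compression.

49.5 MPa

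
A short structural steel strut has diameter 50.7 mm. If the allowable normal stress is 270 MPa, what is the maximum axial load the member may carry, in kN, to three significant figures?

545 kN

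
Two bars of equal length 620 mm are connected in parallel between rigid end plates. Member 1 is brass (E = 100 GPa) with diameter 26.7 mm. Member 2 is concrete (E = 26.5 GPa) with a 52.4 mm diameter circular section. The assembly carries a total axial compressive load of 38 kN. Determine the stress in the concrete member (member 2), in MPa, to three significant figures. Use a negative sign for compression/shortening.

A_1 = 559.9 mm².
A_2 = 2157 mm².
Equal strain + equilibrium ⇒ each member carries load in proportion to AE: A₁E₁ = 55990000 N, A₂E₂ = 57150000 N, ΣAE = 113100000 N.
σ₂ = P·E₂/ΣAE = -38000·26500/113100000 = -8.901 MPa.

-8.90 MPa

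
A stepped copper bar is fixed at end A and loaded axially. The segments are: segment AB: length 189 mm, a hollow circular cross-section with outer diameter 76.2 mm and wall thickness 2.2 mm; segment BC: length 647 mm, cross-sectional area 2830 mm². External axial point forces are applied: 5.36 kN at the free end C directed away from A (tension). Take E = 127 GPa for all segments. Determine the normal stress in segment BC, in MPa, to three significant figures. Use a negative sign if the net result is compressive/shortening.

1.89 MPa

Internal axial forces (sectioning from the free end, tension +): N_BC = 5.36 kN, N_AB = 5.36 kN.
σ_BC = N_BC/A_BC = 5360/2830 = 1.894 MPa.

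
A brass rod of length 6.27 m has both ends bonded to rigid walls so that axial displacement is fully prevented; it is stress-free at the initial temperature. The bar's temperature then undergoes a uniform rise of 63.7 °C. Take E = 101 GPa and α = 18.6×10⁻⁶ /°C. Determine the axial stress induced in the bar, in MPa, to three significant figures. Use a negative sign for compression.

-120 MPa

Free thermal expansion αLΔT = 18.6e-6 · 6270 · 63.7 = 7.429 mm.
The walls impose strain ε = −(7.429)/6270 = -1.1848e-03; σ = Eε = 101000 · -1.1848e-03 = -119.7 MPa.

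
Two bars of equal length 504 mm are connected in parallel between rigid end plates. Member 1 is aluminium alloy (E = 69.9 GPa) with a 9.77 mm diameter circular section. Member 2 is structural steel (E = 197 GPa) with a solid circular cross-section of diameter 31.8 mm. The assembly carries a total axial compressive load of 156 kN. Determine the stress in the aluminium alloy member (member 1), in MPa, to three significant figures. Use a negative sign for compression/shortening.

-67.4 MPa

A_1 = 74.97 mm².
A_2 = 794.2 mm².
Equal strain + equilibrium ⇒ each member carries load in proportion to AE: A₁E₁ = 5240000 N, A₂E₂ = 156500000 N, ΣAE = 161700000 N.
σ₁ = P·E₁/ΣAE = -156000·69900/161700000 = -67.43 MPa.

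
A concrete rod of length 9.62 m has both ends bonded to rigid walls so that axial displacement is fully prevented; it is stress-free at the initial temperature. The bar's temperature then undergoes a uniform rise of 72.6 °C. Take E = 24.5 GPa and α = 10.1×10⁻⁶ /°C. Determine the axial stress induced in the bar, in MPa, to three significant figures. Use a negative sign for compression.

Free thermal expansion αLΔT = 10.1e-6 · 9620 · 72.6 = 7.054 mm.
The walls impose strain ε = −(7.054)/9620 = -7.3326e-04; σ = Eε = 24500 · -7.3326e-04 = -17.96 MPa.

-18.0 MPa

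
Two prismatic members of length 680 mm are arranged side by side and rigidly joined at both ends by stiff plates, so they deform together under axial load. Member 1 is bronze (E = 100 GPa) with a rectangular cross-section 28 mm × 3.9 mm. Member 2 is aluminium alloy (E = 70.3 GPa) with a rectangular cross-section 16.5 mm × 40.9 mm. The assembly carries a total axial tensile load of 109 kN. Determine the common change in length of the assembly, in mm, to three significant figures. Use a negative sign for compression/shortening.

A_1 = 109.2 mm².
A_2 = 674.9 mm².
Equal strain + equilibrium ⇒ each member carries load in proportion to AE: A₁E₁ = 10920000 N, A₂E₂ = 47440000 N, ΣAE = 58360000 N.
δ = PL/ΣAE = 109000·680/58360000 = 1.27 mm.

1.27 mm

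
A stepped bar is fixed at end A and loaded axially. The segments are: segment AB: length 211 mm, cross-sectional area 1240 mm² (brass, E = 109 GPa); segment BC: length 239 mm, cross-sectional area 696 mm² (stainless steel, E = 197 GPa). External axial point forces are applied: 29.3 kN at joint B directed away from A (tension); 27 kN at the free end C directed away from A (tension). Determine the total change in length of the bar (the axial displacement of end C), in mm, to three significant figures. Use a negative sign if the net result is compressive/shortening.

0.135 mm

Internal axial forces (sectioning from the free end, tension +): N_BC = 27 kN, N_AB = 56.3 kN.
δ_AB = 56300·211/(1240·109000) = 0.08789 mm
δ_BC = 27000·239/(696·197000) = 0.04706 mm
δ = Σδ_i = 0.135 mm.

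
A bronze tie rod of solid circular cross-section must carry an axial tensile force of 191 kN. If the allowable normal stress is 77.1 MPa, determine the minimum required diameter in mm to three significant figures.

Required area A ≥ P/σ_allow = 191000/77.1 = 2477 mm².
For a solid circular section, d ≥ √(4A/π) = 56.16 mm.

56.2 mm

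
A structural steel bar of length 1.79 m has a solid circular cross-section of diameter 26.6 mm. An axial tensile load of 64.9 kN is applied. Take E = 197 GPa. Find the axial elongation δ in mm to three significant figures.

A = 555.7 mm².
δ_mech = NL/(AE) = 64900·1790/(555.7·197000) = 1.061 mm.

1.06 mm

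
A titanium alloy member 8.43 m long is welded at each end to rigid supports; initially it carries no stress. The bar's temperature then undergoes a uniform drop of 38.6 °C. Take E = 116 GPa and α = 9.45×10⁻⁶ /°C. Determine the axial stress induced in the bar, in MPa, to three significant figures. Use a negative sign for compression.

42.3 MPa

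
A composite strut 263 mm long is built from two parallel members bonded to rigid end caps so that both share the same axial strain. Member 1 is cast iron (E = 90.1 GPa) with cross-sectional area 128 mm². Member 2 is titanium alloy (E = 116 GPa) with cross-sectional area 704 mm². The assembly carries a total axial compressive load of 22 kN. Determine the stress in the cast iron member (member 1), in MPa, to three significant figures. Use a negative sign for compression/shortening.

Equal strain + equilibrium ⇒ each member carries load in proportion to AE: A₁E₁ = 11530000 N, A₂E₂ = 81660000 N, ΣAE = 93200000 N.
σ₁ = P·E₁/ΣAE = -22000·90100/93200000 = -21.27 MPa.

-21.3 MPa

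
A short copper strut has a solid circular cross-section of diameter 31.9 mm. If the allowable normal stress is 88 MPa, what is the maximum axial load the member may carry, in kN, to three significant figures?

A = 799.2 mm².
P_max = σ_allow · A = 88 · 799.2 = 70330 N = 70.33 kN.

70.3 kN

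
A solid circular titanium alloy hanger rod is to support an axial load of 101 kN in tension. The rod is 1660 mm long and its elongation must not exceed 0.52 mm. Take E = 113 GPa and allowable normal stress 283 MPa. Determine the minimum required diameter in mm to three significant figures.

60.3 mm

Required area A ≥ P/σ_allow = 101000/283 = 356.9 mm².
For a solid circular section, d ≥ √(4A/π) = 21.32 mm.
Elongation limit: A ≥ PL/(Eδ_allow) = 101000·1660/(113000·0.52) = 2853 mm² ⇒ d ≥ 60.27 mm.
The elongation limit governs.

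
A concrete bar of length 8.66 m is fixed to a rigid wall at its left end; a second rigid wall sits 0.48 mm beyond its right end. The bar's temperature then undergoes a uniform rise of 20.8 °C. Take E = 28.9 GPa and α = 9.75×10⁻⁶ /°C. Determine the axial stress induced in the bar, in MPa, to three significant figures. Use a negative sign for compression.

Free thermal expansion αLΔT = 9.75e-6 · 8660 · 20.8 = 1.756 mm.
The walls engage after the gap closes; constrained expansion = 1.756 − 0.48 = 1.276 mm.
The walls impose strain ε = −(1.276)/8660 = -1.4737e-04; σ = Eε = 28900 · -1.4737e-04 = -4.259 MPa.

-4.26 MPa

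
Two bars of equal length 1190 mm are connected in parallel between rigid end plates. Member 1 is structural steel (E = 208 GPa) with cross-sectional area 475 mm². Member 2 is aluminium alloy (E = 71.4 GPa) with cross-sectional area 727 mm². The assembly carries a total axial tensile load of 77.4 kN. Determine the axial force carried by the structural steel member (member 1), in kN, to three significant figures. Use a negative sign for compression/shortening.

50.7 kN

Equal strain + equilibrium ⇒ each member carries load in proportion to AE: A₁E₁ = 98800000 N, A₂E₂ = 51910000 N, ΣAE = 150700000 N.
F₁ = P·A₁E₁/ΣAE = 77400·98800000/150700000 = 50740 N.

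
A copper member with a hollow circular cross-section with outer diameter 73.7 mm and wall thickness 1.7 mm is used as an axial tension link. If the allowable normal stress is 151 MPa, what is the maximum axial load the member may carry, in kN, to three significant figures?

A = 384.5 mm².
P_max = σ_allow · A = 151 · 384.5 = 58060 N = 58.06 kN.

58.1 kN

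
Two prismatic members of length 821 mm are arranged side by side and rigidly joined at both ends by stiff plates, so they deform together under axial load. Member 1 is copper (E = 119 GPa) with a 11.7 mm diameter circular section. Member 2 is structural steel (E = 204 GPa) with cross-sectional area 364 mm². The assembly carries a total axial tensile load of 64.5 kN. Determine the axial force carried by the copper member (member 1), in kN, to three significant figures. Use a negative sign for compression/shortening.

A_1 = 107.5 mm².
Equal strain + equilibrium ⇒ each member carries load in proportion to AE: A₁E₁ = 12790000 N, A₂E₂ = 74260000 N, ΣAE = 87050000 N.
F₁ = P·A₁E₁/ΣAE = 64500·12790000/87050000 = 9480 N.

9.48 kN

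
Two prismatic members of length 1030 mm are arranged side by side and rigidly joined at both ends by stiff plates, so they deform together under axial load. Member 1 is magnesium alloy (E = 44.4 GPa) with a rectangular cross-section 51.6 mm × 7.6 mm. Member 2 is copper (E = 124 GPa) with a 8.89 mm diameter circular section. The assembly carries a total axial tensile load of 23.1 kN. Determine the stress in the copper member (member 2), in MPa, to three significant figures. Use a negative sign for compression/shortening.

A_1 = 392.2 mm².
A_2 = 62.07 mm².
Equal strain + equilibrium ⇒ each member carries load in proportion to AE: A₁E₁ = 17410000 N, A₂E₂ = 7697000 N, ΣAE = 25110000 N.
σ₂ = P·E₂/ΣAE = 23100·124000/25110000 = 114.1 MPa.

114 MPa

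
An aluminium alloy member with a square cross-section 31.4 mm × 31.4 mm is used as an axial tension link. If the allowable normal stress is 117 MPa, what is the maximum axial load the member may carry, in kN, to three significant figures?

A = 986 mm².
P_max = σ_allow · A = 117 · 986 = 115400 N = 115.4 kN.

115 kN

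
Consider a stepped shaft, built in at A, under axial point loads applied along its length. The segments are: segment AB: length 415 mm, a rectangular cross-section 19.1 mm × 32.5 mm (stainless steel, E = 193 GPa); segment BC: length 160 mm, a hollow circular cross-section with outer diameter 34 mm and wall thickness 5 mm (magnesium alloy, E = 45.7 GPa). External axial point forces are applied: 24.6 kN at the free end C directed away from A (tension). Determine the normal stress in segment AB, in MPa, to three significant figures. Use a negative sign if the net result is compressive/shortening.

Internal axial forces (sectioning from the free end, tension +): N_BC = 24.6 kN, N_AB = 24.6 kN.
A_AB = 620.8 mm².
σ_AB = N_AB/A_AB = 24600/620.8 = 39.63 MPa.

39.6 MPa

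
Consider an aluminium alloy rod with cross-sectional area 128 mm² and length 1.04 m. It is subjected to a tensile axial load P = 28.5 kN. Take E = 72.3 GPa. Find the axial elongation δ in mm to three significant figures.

3.20 mm

δ_mech = NL/(AE) = 28500·1040/(128·72300) = 3.203 mm.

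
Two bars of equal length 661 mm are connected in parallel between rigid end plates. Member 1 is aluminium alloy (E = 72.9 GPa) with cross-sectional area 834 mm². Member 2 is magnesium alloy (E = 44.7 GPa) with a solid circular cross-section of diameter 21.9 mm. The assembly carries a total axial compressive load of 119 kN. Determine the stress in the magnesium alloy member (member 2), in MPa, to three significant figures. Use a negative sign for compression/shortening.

-68.5 MPa

A_2 = 376.7 mm².
Equal strain + equilibrium ⇒ each member carries load in proportion to AE: A₁E₁ = 60800000 N, A₂E₂ = 16840000 N, ΣAE = 77640000 N.
σ₂ = P·E₂/ΣAE = -119000·44700/77640000 = -68.52 MPa.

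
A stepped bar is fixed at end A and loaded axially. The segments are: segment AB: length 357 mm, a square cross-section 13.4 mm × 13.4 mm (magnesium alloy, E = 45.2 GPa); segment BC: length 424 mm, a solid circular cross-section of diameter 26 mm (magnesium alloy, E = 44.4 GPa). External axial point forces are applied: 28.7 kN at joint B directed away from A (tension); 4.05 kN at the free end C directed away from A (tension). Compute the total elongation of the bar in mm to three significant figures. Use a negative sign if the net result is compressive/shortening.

Internal axial forces (sectioning from the free end, tension +): N_BC = 4.05 kN, N_AB = 32.75 kN.
A_AB = 179.6 mm².
A_BC = 530.9 mm².
δ_AB = 32750·357/(179.6·45200) = 1.441 mm
δ_BC = 4050·424/(530.9·44400) = 0.07285 mm
δ = Σδ_i = 1.513 mm.

1.51 mm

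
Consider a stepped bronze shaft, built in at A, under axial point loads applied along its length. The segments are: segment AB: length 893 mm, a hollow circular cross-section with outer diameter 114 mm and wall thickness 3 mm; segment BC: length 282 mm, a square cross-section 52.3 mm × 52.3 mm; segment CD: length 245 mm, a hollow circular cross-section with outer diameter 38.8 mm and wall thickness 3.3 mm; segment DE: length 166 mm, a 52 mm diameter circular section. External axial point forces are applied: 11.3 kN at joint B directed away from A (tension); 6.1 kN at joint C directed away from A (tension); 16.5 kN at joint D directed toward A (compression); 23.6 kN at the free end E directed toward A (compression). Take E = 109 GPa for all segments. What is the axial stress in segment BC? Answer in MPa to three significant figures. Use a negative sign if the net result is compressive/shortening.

-12.4 MPa

Internal axial forces (sectioning from the free end, tension +): N_DE = -23.6 kN, N_CD = -40.1 kN, N_BC = -34 kN, N_AB = -22.7 kN.
A_BC = 2735 mm².
σ_BC = N_BC/A_BC = -34000/2735 = -12.43 MPa.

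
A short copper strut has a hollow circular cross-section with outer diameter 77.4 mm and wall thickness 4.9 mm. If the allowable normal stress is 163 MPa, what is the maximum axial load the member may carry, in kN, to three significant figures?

182 kN

A = 1116 mm².
P_max = σ_allow · A = 163 · 1116 = 181900 N = 181.9 kN.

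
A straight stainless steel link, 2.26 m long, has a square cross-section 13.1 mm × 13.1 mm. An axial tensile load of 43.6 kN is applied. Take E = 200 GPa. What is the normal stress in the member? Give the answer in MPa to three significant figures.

254 MPa

A = 171.6 mm².
σ = N/A = 43600/171.6 = 254.1 MPa.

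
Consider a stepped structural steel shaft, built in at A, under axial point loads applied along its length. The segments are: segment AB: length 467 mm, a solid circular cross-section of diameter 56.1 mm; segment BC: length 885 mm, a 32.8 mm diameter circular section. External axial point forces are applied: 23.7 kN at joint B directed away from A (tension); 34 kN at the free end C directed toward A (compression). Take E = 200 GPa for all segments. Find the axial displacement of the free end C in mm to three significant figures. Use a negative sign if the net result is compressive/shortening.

Internal axial forces (sectioning from the free end, tension +): N_BC = -34 kN, N_AB = -10.3 kN.
A_AB = 2472 mm².
A_BC = 845 mm².
δ_AB = -10300·467/(2472·200000) = -0.00973 mm
δ_BC = -34000·885/(845·200000) = -0.1781 mm
δ = Σδ_i = -0.1878 mm.

-0.188 mm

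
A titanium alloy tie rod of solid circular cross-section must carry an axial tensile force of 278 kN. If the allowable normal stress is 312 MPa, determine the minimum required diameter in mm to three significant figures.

33.7 mm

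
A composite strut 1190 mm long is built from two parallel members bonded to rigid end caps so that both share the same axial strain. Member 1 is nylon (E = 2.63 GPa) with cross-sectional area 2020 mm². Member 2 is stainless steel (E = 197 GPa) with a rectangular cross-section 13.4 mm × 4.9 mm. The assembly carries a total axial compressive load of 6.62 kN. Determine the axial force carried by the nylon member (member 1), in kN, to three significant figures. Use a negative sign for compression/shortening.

-1.93 kN

A_2 = 65.66 mm².
Equal strain + equilibrium ⇒ each member carries load in proportion to AE: A₁E₁ = 5313000 N, A₂E₂ = 12940000 N, ΣAE = 18250000 N.
F₁ = P·A₁E₁/ΣAE = -6620·5313000/18250000 = -1927 N.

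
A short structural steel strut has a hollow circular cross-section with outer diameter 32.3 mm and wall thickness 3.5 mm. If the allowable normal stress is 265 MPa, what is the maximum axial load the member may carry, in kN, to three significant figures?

83.9 kN

A = 316.7 mm².
P_max = σ_allow · A = 265 · 316.7 = 83920 N = 83.92 kN.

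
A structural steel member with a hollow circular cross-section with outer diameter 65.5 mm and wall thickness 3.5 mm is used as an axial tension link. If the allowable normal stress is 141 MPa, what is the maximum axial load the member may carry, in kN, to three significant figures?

96.1 kN

A = 681.7 mm².
P_max = σ_allow · A = 141 · 681.7 = 96120 N = 96.12 kN.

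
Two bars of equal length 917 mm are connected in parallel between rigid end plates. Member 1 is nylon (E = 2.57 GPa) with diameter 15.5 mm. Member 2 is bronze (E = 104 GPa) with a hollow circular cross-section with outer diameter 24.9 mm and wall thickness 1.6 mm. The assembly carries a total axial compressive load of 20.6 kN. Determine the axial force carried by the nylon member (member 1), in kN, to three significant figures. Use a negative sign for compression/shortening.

A_1 = 188.7 mm².
A_2 = 117.1 mm².
Equal strain + equilibrium ⇒ each member carries load in proportion to AE: A₁E₁ = 484900 N, A₂E₂ = 12180000 N, ΣAE = 12670000 N.
F₁ = P·A₁E₁/ΣAE = -20600·484900/12670000 = -788.7 N.

-0.789 kN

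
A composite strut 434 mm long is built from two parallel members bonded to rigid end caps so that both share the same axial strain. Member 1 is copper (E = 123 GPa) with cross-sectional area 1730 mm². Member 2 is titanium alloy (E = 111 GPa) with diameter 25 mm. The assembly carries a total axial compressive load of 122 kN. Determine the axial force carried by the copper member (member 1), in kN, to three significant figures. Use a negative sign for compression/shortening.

A_2 = 490.9 mm².
Equal strain + equilibrium ⇒ each member carries load in proportion to AE: A₁E₁ = 212800000 N, A₂E₂ = 54490000 N, ΣAE = 267300000 N.
F₁ = P·A₁E₁/ΣAE = -122000·212800000/267300000 = -97130 N.

-97.1 kN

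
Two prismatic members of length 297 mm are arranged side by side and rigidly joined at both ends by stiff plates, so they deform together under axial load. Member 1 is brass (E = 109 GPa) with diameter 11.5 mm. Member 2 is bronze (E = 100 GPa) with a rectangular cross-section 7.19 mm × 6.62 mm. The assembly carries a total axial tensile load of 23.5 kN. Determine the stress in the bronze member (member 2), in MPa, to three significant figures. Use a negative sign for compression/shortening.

146 MPa

A_1 = 103.9 mm².
A_2 = 47.6 mm².
Equal strain + equilibrium ⇒ each member carries load in proportion to AE: A₁E₁ = 11320000 N, A₂E₂ = 4760000 N, ΣAE = 16080000 N.
σ₂ = P·E₂/ΣAE = 23500·100000/16080000 = 146.1 MPa.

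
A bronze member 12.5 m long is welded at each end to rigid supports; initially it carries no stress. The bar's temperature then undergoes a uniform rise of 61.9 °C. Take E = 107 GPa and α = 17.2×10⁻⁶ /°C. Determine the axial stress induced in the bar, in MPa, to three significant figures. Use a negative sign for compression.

-114 MPa

Free thermal expansion αLΔT = 17.2e-6 · 12500 · 61.9 = 13.31 mm.
The walls impose strain ε = −(13.31)/12500 = -1.0647e-03; σ = Eε = 107000 · -1.0647e-03 = -113.9 MPa.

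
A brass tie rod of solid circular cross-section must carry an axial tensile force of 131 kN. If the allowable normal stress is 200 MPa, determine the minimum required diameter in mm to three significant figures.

28.9 mm

Required area A ≥ P/σ_allow = 131000/200 = 655 mm².
For a solid circular section, d ≥ √(4A/π) = 28.88 mm.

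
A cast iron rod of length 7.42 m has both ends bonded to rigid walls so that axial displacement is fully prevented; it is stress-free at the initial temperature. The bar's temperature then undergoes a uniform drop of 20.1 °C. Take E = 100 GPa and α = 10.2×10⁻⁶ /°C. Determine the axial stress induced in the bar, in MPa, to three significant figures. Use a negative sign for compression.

20.5 MPa

Free thermal expansion αLΔT = 10.2e-6 · 7420 · -20.1 = -1.521 mm.
The walls impose strain ε = −(-1.521)/7420 = 2.0502e-04; σ = Eε = 100000 · 2.0502e-04 = 20.5 MPa.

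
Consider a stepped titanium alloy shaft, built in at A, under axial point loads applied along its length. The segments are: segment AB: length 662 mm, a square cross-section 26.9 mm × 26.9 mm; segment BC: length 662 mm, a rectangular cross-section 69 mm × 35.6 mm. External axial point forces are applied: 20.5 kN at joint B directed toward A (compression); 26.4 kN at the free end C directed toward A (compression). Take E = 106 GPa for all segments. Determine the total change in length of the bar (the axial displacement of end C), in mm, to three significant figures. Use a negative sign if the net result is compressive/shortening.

-0.472 mm

Internal axial forces (sectioning from the free end, tension +): N_BC = -26.4 kN, N_AB = -46.9 kN.
A_AB = 723.6 mm².
A_BC = 2456 mm².
δ_AB = -46900·662/(723.6·106000) = -0.4048 mm
δ_BC = -26400·662/(2456·106000) = -0.06712 mm
δ = Σδ_i = -0.4719 mm.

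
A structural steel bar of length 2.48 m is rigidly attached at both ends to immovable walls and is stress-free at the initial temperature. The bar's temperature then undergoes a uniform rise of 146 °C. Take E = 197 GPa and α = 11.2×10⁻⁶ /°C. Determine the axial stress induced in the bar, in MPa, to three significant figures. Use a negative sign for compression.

-322 MPa

Free thermal expansion αLΔT = 11.2e-6 · 2480 · 146 = 4.055 mm.
The walls impose strain ε = −(4.055)/2480 = -1.6352e-03; σ = Eε = 197000 · -1.6352e-03 = -322.1 MPa.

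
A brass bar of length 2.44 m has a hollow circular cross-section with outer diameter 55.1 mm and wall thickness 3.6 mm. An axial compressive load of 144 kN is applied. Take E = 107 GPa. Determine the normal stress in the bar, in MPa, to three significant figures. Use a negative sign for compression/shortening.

-247 MPa

A = 582.5 mm².
σ = N/A = -144000/582.5 = -247.2 MPa.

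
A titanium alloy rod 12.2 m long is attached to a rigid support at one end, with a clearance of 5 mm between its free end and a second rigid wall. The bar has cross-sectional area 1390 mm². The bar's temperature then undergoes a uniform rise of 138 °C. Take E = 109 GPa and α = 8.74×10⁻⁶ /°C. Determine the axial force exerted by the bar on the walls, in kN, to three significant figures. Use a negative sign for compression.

-121 kN

Free thermal expansion αLΔT = 8.74e-6 · 12200 · 138 = 14.71 mm.
The walls engage after the gap closes; constrained expansion = 14.71 − 5 = 9.715 mm.
The walls impose strain ε = −(9.715)/12200 = -7.9628e-04; σ = Eε = 109000 · -7.9628e-04 = -86.79 MPa.
Wall reaction R = σ·A = -86.79·1390 = -120600 N = -120.6 kN.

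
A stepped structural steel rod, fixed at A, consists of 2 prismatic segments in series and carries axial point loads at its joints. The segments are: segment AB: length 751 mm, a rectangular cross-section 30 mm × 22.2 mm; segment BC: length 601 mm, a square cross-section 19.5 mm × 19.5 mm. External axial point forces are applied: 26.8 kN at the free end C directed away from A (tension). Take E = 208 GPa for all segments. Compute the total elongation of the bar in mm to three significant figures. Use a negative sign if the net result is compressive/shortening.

0.349 mm

Internal axial forces (sectioning from the free end, tension +): N_BC = 26.8 kN, N_AB = 26.8 kN.
A_AB = 666 mm².
A_BC = 380.2 mm².
δ_AB = 26800·751/(666·208000) = 0.1453 mm
δ_BC = 26800·601/(380.2·208000) = 0.2036 mm
δ = Σδ_i = 0.3489 mm.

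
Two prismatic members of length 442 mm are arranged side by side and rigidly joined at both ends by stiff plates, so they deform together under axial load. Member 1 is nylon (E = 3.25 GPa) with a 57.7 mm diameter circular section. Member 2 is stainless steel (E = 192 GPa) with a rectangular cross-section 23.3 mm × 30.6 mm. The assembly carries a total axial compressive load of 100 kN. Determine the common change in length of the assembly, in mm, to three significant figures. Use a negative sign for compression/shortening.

-0.304 mm

A_1 = 2615 mm².
A_2 = 713 mm².
Equal strain + equilibrium ⇒ each member carries load in proportion to AE: A₁E₁ = 8498000 N, A₂E₂ = 136900000 N, ΣAE = 145400000 N.
δ = PL/ΣAE = -100000·442/145400000 = -0.304 mm.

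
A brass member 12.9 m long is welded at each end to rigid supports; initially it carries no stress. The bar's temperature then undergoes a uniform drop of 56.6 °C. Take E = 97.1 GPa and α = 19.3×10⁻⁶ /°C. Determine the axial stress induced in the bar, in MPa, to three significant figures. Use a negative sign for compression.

Free thermal expansion αLΔT = 19.3e-6 · 12900 · -56.6 = -14.09 mm.
The walls impose strain ε = −(-14.09)/12900 = 1.0924e-03; σ = Eε = 97100 · 1.0924e-03 = 106.1 MPa.

106 MPa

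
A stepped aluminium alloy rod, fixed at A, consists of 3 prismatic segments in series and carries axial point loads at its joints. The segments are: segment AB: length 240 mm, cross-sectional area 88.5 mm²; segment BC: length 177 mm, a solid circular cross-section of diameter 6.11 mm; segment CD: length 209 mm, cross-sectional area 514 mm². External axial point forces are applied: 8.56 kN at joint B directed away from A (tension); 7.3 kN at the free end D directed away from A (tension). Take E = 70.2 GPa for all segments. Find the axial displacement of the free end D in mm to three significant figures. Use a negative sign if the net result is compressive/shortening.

1.28 mm

Internal axial forces (sectioning from the free end, tension +): N_CD = 7.3 kN, N_BC = 7.3 kN, N_AB = 15.86 kN.
A_BC = 29.32 mm².
δ_AB = 15860·240/(88.5·70200) = 0.6127 mm
δ_BC = 7300·177/(29.32·70200) = 0.6277 mm
δ_CD = 7300·209/(514·70200) = 0.04228 mm
δ = Σδ_i = 1.283 mm.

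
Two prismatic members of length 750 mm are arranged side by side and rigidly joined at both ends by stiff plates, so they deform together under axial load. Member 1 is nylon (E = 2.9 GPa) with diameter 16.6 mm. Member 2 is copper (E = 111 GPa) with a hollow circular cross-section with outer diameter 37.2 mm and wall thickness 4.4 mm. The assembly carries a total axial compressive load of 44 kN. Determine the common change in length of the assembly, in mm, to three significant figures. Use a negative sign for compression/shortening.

A_1 = 216.4 mm².
A_2 = 453.4 mm².
Equal strain + equilibrium ⇒ each member carries load in proportion to AE: A₁E₁ = 627600 N, A₂E₂ = 50330000 N, ΣAE = 50950000 N.
δ = PL/ΣAE = -44000·750/50950000 = -0.6476 mm.

-0.648 mm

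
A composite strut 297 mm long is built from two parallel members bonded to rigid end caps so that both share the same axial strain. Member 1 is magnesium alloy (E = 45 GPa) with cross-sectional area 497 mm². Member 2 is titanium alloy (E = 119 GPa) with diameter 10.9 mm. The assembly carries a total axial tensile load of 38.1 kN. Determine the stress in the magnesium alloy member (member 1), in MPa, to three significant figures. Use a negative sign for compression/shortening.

51.2 MPa

A_2 = 93.31 mm².
Equal strain + equilibrium ⇒ each member carries load in proportion to AE: A₁E₁ = 22360000 N, A₂E₂ = 11100000 N, ΣAE = 33470000 N.
σ₁ = P·E₁/ΣAE = 38100·45000/33470000 = 51.23 MPa.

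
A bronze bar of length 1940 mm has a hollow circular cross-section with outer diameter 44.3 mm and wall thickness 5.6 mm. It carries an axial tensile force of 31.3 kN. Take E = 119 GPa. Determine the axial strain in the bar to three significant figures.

3.86e-04

A = 680.8 mm².
σ = N/A = 45.97 MPa; ε = σ/E = 45.97/119000 = 3.863e-04.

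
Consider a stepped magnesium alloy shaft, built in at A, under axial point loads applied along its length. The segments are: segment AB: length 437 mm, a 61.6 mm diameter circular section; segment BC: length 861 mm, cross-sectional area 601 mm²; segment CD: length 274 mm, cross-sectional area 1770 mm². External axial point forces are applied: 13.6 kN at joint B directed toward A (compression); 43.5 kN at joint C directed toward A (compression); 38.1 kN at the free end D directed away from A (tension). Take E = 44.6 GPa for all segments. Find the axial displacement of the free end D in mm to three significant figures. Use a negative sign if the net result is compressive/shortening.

Internal axial forces (sectioning from the free end, tension +): N_CD = 38.1 kN, N_BC = -5.4 kN, N_AB = -19 kN.
A_AB = 2980 mm².
δ_AB = -19000·437/(2980·44600) = -0.06247 mm
δ_BC = -5400·861/(601·44600) = -0.1735 mm
δ_CD = 38100·274/(1770·44600) = 0.1322 mm
δ = Σδ_i = -0.1037 mm.

-0.104 mm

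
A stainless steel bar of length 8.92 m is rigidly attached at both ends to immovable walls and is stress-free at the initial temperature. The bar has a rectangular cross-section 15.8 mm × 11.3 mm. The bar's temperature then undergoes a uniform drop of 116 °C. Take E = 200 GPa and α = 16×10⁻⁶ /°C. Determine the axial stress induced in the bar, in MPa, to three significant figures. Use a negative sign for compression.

371 MPa

Free thermal expansion αLΔT = 16e-6 · 8920 · -116 = -16.56 mm.
The walls impose strain ε = −(-16.56)/8920 = 1.8560e-03; σ = Eε = 200000 · 1.8560e-03 = 371.2 MPa.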